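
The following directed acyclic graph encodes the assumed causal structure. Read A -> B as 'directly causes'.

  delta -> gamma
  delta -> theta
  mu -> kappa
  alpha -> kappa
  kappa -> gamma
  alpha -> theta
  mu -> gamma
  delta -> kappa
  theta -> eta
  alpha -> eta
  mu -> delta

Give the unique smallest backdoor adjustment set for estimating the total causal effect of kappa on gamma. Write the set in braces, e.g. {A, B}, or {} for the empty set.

Variables eligible for adjustment (non-descendants of kappa, excluding kappa and gamma): {alpha, delta, eta, mu, theta}.
Backdoor paths from kappa to gamma:
  P1: kappa <- alpha -> theta <- delta <- mu -> gamma
  P2: kappa <- alpha -> theta <- delta -> gamma
  P3: kappa <- alpha -> eta <- theta <- delta <- mu -> gamma
  P4: kappa <- alpha -> eta <- theta <- delta -> gamma
  P5: kappa <- mu -> delta -> gamma
  P6: kappa <- mu -> gamma
  P7: kappa <- delta <- mu -> gamma
  P8: kappa <- delta -> gamma
The empty set is not sufficient: P5 (kappa <- mu -> delta -> gamma) has no collider blocking it and no conditioned non-collider, so it is open.
Try {delta, mu}:
  P1: blocked at collider theta (neither it nor any descendant is in the conditioning set).
  P2: blocked at collider theta (neither it nor any descendant is in the conditioning set).
  P3: blocked at collider eta (neither it nor any descendant is in the conditioning set).
  P4: blocked at collider eta (neither it nor any descendant is in the conditioning set).
  P5: blocked at fork node mu ∈ conditioning set.
  P6: blocked at fork node mu ∈ conditioning set.
  P7: blocked at chain node delta ∈ conditioning set.
  P8: blocked at fork node delta ∈ conditioning set.
{delta, mu} contains no descendant of kappa and blocks every backdoor path.
Every element of {delta, mu} is needed (dropping delta leaves P8 open; dropping mu leaves P6 open), so no proper subset is valid.
Among all size-2 subsets of the eligible variables, only {delta, mu} blocks every backdoor path, so it is the unique smallest valid adjustment set.

{delta, mu}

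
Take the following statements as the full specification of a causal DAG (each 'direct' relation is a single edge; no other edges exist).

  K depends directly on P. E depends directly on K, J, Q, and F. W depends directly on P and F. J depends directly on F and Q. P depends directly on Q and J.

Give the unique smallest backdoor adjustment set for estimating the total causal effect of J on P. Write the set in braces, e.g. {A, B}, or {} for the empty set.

Variables eligible for adjustment (non-descendants of J, excluding J and P): {F, Q}.
Backdoor paths from J to P:
  P1: J <- Q -> P
  P2: J <- Q -> E <- F -> W <- P
  P3: J <- Q -> E <- K <- P
  P4: J <- F -> E <- Q -> P
  P5: J <- F -> E <- K <- P
  P6: J <- F -> W <- P
The empty set is not sufficient: P1 (J <- Q -> P) has no collider blocking it and no conditioned non-collider, so it is open.
Try {Q}:
  P1: blocked at fork node Q ∈ conditioning set.
  P2: blocked at fork node Q ∈ conditioning set.
  P3: blocked at fork node Q ∈ conditioning set.
  P4: blocked at collider E (neither it nor any descendant is in the conditioning set).
  P5: blocked at collider E (neither it nor any descendant is in the conditioning set).
  P6: blocked at collider W (neither it nor any descendant is in the conditioning set).
{Q} contains no descendant of J and blocks every backdoor path.
No other singleton works — e.g. {F} leaves P1 open — so {Q} is the unique smallest valid adjustment set.

{Q}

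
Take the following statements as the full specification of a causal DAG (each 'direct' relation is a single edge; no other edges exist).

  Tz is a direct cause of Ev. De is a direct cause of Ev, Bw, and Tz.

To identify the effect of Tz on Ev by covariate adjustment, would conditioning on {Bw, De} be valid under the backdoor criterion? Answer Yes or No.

Yes

Backdoor paths from Tz to Ev (paths whose first edge points into Tz):
  P1: Tz <- De -> Ev
Condition 1 (no descendant of Tz in the set): holds — descendants of Tz are {Ev}; none are in {Bw, De}.
Condition 2 (every backdoor path blocked by {Bw, De}):
  P1: blocked at fork node De ∈ conditioning set.
{Bw, De} satisfies the backdoor criterion.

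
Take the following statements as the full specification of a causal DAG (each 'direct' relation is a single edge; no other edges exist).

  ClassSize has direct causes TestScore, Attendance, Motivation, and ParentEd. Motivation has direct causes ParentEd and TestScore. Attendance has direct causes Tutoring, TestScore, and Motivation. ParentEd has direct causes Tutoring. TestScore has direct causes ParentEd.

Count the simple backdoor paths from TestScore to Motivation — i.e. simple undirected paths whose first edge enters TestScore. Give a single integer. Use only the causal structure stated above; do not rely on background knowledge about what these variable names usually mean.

A backdoor path from TestScore to Motivation is any simple undirected path whose first edge points into TestScore (i.e. leaves TestScore via a parent).
Parents of TestScore: {ParentEd}.
Enumerating:
  P1: TestScore <- ParentEd <- Tutoring -> Attendance <- Motivation
  P2: TestScore <- ParentEd <- Tutoring -> Attendance -> ClassSize <- Motivation
  P3: TestScore <- ParentEd -> Motivation
  P4: TestScore <- ParentEd -> ClassSize <- Motivation
  P5: TestScore <- ParentEd -> ClassSize <- Attendance <- Motivation
That exhausts the simple backdoor paths. Count: 5.

5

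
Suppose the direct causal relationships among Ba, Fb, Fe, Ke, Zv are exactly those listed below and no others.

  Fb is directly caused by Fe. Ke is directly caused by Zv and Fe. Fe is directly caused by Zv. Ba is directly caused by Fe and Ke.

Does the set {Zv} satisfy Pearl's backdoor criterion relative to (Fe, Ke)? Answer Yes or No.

Backdoor paths from Fe to Ke (paths whose first edge points into Fe):
  P1: Fe <- Zv -> Ke
Condition 1 (no descendant of Fe in the set): holds — descendants of Fe are {Ba, Fb, Ke}; none are in {Zv}.
Condition 2 (every backdoor path blocked by {Zv}):
  P1: blocked at fork node Zv ∈ conditioning set.
{Zv} satisfies the backdoor criterion.

Yes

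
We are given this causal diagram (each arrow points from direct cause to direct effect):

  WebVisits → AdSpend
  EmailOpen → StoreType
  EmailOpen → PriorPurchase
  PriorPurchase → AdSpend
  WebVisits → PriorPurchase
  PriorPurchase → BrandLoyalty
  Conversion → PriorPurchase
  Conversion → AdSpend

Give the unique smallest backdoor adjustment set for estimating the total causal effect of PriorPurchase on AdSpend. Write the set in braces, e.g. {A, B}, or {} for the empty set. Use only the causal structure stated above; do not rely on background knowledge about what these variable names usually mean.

Variables eligible for adjustment (non-descendants of PriorPurchase, excluding PriorPurchase and AdSpend): {Conversion, EmailOpen, StoreType, WebVisits}.
Backdoor paths from PriorPurchase to AdSpend:
  P1: PriorPurchase <- Conversion -> AdSpend
  P2: PriorPurchase <- WebVisits -> AdSpend
The empty set is not sufficient: P1 (PriorPurchase <- Conversion -> AdSpend) has no collider blocking it and no conditioned non-collider, so it is open.
Try {Conversion, WebVisits}:
  P1: blocked at fork node Conversion ∈ conditioning set.
  P2: blocked at fork node WebVisits ∈ conditioning set.
{Conversion, WebVisits} contains no descendant of PriorPurchase and blocks every backdoor path.
Every element of {Conversion, WebVisits} is needed (dropping Conversion leaves P1 open; dropping WebVisits leaves P2 open), so no proper subset is valid.
Among all size-2 subsets of the eligible variables, only {Conversion, WebVisits} blocks every backdoor path, so it is the unique smallest valid adjustment set.

{Conversion, WebVisits}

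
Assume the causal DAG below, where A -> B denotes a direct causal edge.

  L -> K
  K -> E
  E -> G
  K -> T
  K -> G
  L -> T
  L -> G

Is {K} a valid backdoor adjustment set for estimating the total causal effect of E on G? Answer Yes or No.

Backdoor paths from E to G (paths whose first edge points into E):
  P1: E <- K <- L -> G
  P2: E <- K -> G
  P3: E <- K -> T <- L -> G
Condition 1 (no descendant of E in the set): holds — descendants of E are {G}; none are in {K}.
Condition 2 (every backdoor path blocked by {K}):
  P1: blocked at chain node K ∈ conditioning set.
  P2: blocked at fork node K ∈ conditioning set.
  P3: blocked at fork node K ∈ conditioning set.
{K} satisfies the backdoor criterion.

Yes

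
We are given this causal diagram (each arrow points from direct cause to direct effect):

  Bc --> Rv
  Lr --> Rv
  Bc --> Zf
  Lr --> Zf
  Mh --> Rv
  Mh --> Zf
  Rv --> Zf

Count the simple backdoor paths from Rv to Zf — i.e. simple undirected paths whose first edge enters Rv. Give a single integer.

3

A backdoor path from Rv to Zf is any simple undirected path whose first edge points into Rv (i.e. leaves Rv via a parent).
Parents of Rv: {Bc, Lr, Mh}.
Enumerating:
  P1: Rv <- Bc -> Zf
  P2: Rv <- Lr -> Zf
  P3: Rv <- Mh -> Zf
That exhausts the simple backdoor paths. Count: 3.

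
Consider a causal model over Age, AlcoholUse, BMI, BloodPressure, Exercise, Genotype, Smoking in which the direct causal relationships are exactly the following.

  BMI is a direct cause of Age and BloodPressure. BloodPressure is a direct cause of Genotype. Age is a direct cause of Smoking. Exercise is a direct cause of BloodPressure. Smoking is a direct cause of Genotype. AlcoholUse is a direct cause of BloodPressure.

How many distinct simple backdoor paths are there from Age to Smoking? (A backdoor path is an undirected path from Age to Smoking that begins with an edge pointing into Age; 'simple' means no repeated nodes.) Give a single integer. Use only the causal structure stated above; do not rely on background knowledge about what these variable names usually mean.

A backdoor path from Age to Smoking is any simple undirected path whose first edge points into Age (i.e. leaves Age via a parent).
Parents of Age: {BMI}.
Enumerating:
  P1: Age <- BMI -> BloodPressure -> Genotype <- Smoking
That exhausts the simple backdoor paths. Count: 1.

1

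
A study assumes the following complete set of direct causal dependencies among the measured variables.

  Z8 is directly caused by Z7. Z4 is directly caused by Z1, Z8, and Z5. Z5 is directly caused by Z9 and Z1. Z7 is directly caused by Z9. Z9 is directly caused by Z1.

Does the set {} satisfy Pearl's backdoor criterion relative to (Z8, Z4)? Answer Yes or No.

Backdoor paths from Z8 to Z4 (paths whose first edge points into Z8):
  P1: Z8 <- Z7 <- Z9 <- Z1 -> Z5 -> Z4
  P2: Z8 <- Z7 <- Z9 <- Z1 -> Z4
  P3: Z8 <- Z7 <- Z9 -> Z5 <- Z1 -> Z4
  P4: Z8 <- Z7 <- Z9 -> Z5 -> Z4
Condition 1 (no descendant of Z8 in the set): holds — descendants of Z8 are {Z4}; none are in {}.
Condition 2 (every backdoor path blocked by {}):
  P1: open — no interior node is in the conditioning set.
  P2: open — no interior node is in the conditioning set.
  P3: blocked at collider Z5 (neither it nor any descendant is in the conditioning set).
  P4: open — no interior node is in the conditioning set.
{} does not satisfy the backdoor criterion.

No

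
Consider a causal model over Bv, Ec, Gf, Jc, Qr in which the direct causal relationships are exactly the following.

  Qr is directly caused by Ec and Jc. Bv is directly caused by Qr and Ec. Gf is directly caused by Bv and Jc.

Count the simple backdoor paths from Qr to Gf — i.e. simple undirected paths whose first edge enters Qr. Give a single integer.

A backdoor path from Qr to Gf is any simple undirected path whose first edge points into Qr (i.e. leaves Qr via a parent).
Parents of Qr: {Ec, Jc}.
Enumerating:
  P1: Qr <- Ec -> Bv -> Gf
  P2: Qr <- Jc -> Gf
That exhausts the simple backdoor paths. Count: 2.

2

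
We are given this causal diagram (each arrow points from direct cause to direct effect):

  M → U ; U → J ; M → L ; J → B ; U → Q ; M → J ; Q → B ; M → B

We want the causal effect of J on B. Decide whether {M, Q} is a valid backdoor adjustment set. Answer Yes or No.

Backdoor paths from J to B (paths whose first edge points into J):
  P1: J <- M -> U -> Q -> B
  P2: J <- M -> B
  P3: J <- U <- M -> B
  P4: J <- U -> Q -> B
Condition 1 (no descendant of J in the set): holds — descendants of J are {B}; none are in {M, Q}.
Condition 2 (every backdoor path blocked by {M, Q}):
  P1: blocked at fork node M ∈ conditioning set.
  P2: blocked at fork node M ∈ conditioning set.
  P3: blocked at fork node M ∈ conditioning set.
  P4: blocked at chain node Q ∈ conditioning set.
{M, Q} satisfies the backdoor criterion.

Yes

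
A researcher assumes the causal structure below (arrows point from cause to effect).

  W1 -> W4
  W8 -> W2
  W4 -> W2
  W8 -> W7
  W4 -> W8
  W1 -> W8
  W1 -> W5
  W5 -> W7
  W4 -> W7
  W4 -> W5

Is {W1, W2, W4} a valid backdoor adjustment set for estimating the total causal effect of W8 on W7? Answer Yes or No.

Backdoor paths from W8 to W7 (paths whose first edge points into W8):
  P1: W8 <- W1 -> W4 -> W5 -> W7
  P2: W8 <- W1 -> W4 -> W7
  P3: W8 <- W1 -> W5 <- W4 -> W7
  P4: W8 <- W1 -> W5 -> W7
  P5: W8 <- W4 <- W1 -> W5 -> W7
  P6: W8 <- W4 -> W5 -> W7
  P7: W8 <- W4 -> W7
Condition 1 (no descendant of W8 in the set): FAILS — W2 is a descendant of W8.
Condition 2 (every backdoor path blocked by {W1, W2, W4}):
  P1: blocked at fork node W1 ∈ conditioning set.
  P2: blocked at fork node W1 ∈ conditioning set.
  P3: blocked at fork node W1 ∈ conditioning set.
  P4: blocked at fork node W1 ∈ conditioning set.
  P5: blocked at chain node W4 ∈ conditioning set.
  P6: blocked at fork node W4 ∈ conditioning set.
  P7: blocked at fork node W4 ∈ conditioning set.
{W1, W2, W4} does not satisfy the backdoor criterion.

No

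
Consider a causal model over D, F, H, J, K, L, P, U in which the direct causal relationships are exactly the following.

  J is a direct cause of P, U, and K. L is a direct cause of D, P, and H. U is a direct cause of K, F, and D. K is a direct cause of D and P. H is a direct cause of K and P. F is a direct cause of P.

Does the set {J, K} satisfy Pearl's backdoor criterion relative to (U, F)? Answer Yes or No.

Backdoor paths from U to F (paths whose first edge points into U):
  P1: U <- J -> K <- H <- L -> P <- F
  P2: U <- J -> K <- H -> P <- F
  P3: U <- J -> K -> D <- L -> H -> P <- F
  P4: U <- J -> K -> D <- L -> P <- F
  P5: U <- J -> K -> P <- F
  P6: U <- J -> P <- F
Condition 1 (no descendant of U in the set): FAILS — K is a descendant of U.
Condition 2 (every backdoor path blocked by {J, K}):
  P1: blocked at fork node J ∈ conditioning set.
  P2: blocked at fork node J ∈ conditioning set.
  P3: blocked at fork node J ∈ conditioning set.
  P4: blocked at fork node J ∈ conditioning set.
  P5: blocked at fork node J ∈ conditioning set.
  P6: blocked at fork node J ∈ conditioning set.
{J, K} does not satisfy the backdoor criterion.

No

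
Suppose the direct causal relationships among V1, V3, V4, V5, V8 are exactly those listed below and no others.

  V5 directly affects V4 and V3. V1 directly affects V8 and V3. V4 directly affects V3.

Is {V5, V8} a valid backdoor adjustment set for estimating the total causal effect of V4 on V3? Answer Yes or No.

Backdoor paths from V4 to V3 (paths whose first edge points into V4):
  P1: V4 <- V5 -> V3
Condition 1 (no descendant of V4 in the set): holds — descendants of V4 are {V3}; none are in {V5, V8}.
Condition 2 (every backdoor path blocked by {V5, V8}):
  P1: blocked at fork node V5 ∈ conditioning set.
{V5, V8} satisfies the backdoor criterion.

Yes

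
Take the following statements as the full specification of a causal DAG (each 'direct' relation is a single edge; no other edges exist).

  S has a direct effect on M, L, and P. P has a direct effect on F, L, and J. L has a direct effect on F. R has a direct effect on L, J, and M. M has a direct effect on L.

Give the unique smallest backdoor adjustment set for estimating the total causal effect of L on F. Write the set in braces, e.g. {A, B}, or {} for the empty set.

Variables eligible for adjustment (non-descendants of L, excluding L and F): {J, M, P, R, S}.
Backdoor paths from L to F:
  P1: L <- R -> M <- S -> P -> F
  P2: L <- R -> J <- P -> F
  P3: L <- S -> P -> F
  P4: L <- S -> M <- R -> J <- P -> F
  P5: L <- P -> F
  P6: L <- M <- R -> J <- P -> F
  P7: L <- M <- S -> P -> F
The empty set is not sufficient: P3 (L <- S -> P -> F) has no collider blocking it and no conditioned non-collider, so it is open.
Try {P}:
  P1: blocked at collider M (neither it nor any descendant is in the conditioning set).
  P2: blocked at collider J (neither it nor any descendant is in the conditioning set).
  P3: blocked at chain node P ∈ conditioning set.
  P4: blocked at collider M (neither it nor any descendant is in the conditioning set).
  P5: blocked at fork node P ∈ conditioning set.
  P6: blocked at collider J (neither it nor any descendant is in the conditioning set).
  P7: blocked at chain node P ∈ conditioning set.
{P} contains no descendant of L and blocks every backdoor path.
No other singleton works — e.g. {R} leaves P3 open — so {P} is the unique smallest valid adjustment set.

{P}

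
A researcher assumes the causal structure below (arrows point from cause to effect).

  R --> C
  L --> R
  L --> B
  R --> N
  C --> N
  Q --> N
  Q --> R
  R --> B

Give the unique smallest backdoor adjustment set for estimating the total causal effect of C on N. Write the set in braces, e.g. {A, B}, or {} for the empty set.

Variables eligible for adjustment (non-descendants of C, excluding C and N): {B, L, Q, R}.
Backdoor paths from C to N:
  P1: C <- R <- Q -> N
  P2: C <- R -> N
The empty set is not sufficient: P1 (C <- R <- Q -> N) has no collider blocking it and no conditioned non-collider, so it is open.
Try {R}:
  P1: blocked at chain node R ∈ conditioning set.
  P2: blocked at fork node R ∈ conditioning set.
{R} contains no descendant of C and blocks every backdoor path.
No other singleton works — e.g. {Q} leaves P2 open — so {R} is the unique smallest valid adjustment set.

{R}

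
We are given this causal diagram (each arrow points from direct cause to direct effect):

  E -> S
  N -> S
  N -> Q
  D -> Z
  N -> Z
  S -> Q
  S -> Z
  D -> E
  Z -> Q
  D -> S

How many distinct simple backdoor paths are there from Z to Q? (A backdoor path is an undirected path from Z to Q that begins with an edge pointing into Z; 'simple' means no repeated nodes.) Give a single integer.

8

A backdoor path from Z to Q is any simple undirected path whose first edge points into Z (i.e. leaves Z via a parent).
Parents of Z: {D, N, S}.
Enumerating:
  P1: Z <- N -> S -> Q
  P2: Z <- N -> Q
  P3: Z <- D -> E -> S <- N -> Q
  P4: Z <- D -> E -> S -> Q
  P5: Z <- D -> S <- N -> Q
  P6: Z <- D -> S -> Q
  P7: Z <- S <- N -> Q
  P8: Z <- S -> Q
That exhausts the simple backdoor paths. Count: 8.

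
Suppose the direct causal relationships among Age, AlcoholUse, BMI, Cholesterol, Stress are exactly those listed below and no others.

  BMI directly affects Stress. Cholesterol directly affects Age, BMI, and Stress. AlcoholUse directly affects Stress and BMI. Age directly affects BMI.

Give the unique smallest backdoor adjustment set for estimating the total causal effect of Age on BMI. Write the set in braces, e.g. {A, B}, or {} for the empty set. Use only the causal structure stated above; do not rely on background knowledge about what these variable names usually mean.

Variables eligible for adjustment (non-descendants of Age, excluding Age and BMI): {AlcoholUse, Cholesterol}.
Backdoor paths from Age to BMI:
  P1: Age <- Cholesterol -> BMI
  P2: Age <- Cholesterol -> Stress <- AlcoholUse -> BMI
  P3: Age <- Cholesterol -> Stress <- BMI
The empty set is not sufficient: P1 (Age <- Cholesterol -> BMI) has no collider blocking it and no conditioned non-collider, so it is open.
Try {Cholesterol}:
  P1: blocked at fork node Cholesterol ∈ conditioning set.
  P2: blocked at fork node Cholesterol ∈ conditioning set.
  P3: blocked at fork node Cholesterol ∈ conditioning set.
{Cholesterol} contains no descendant of Age and blocks every backdoor path.
No other singleton works — e.g. {AlcoholUse} leaves P1 open — so {Cholesterol} is the unique smallest valid adjustment set.

{Cholesterol}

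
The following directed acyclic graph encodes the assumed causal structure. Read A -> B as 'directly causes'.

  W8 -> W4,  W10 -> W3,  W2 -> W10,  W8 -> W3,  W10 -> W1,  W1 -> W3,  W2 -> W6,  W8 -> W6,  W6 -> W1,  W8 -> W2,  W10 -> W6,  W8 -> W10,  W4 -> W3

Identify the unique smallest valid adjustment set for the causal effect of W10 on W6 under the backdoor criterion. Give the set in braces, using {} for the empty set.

{W2, W8}

Variables eligible for adjustment (non-descendants of W10, excluding W10 and W6): {W2, W4, W8}.
Backdoor paths from W10 to W6:
  P1: W10 <- W8 -> W4 -> W3 <- W1 <- W6
  P2: W10 <- W8 -> W2 -> W6
  P3: W10 <- W8 -> W6
  P4: W10 <- W8 -> W3 <- W1 <- W6
  P5: W10 <- W2 <- W8 -> W4 -> W3 <- W1 <- W6
  P6: W10 <- W2 <- W8 -> W6
  P7: W10 <- W2 <- W8 -> W3 <- W1 <- W6
  P8: W10 <- W2 -> W6
The empty set is not sufficient: P2 (W10 <- W8 -> W2 -> W6) has no collider blocking it and no conditioned non-collider, so it is open.
Try {W2, W8}:
  P1: blocked at fork node W8 ∈ conditioning set.
  P2: blocked at fork node W8 ∈ conditioning set.
  P3: blocked at fork node W8 ∈ conditioning set.
  P4: blocked at fork node W8 ∈ conditioning set.
  P5: blocked at chain node W2 ∈ conditioning set.
  P6: blocked at chain node W2 ∈ conditioning set.
  P7: blocked at chain node W2 ∈ conditioning set.
  P8: blocked at fork node W2 ∈ conditioning set.
{W2, W8} contains no descendant of W10 and blocks every backdoor path.
Every element of {W2, W8} is needed (dropping W2 leaves P8 open; dropping W8 leaves P3 open), so no proper subset is valid.
Among all size-2 subsets of the eligible variables, only {W2, W8} blocks every backdoor path, so it is the unique smallest valid adjustment set.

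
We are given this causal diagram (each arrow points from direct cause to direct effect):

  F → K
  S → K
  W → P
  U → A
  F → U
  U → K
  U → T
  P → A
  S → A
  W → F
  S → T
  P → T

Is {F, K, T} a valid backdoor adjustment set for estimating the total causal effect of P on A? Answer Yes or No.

No

Backdoor paths from P to A (paths whose first edge points into P):
  P1: P <- W -> F -> U -> T <- S -> A
  P2: P <- W -> F -> U -> A
  P3: P <- W -> F -> U -> K <- S -> A
  P4: P <- W -> F -> K <- S -> T <- U -> A
  P5: P <- W -> F -> K <- S -> A
  P6: P <- W -> F -> K <- U -> T <- S -> A
  P7: P <- W -> F -> K <- U -> A
Condition 1 (no descendant of P in the set): FAILS — T is a descendant of P.
Condition 2 (every backdoor path blocked by {F, K, T}):
  P1: blocked at chain node F ∈ conditioning set.
  P2: blocked at chain node F ∈ conditioning set.
  P3: blocked at chain node F ∈ conditioning set.
  P4: blocked at chain node F ∈ conditioning set.
  P5: blocked at chain node F ∈ conditioning set.
  P6: blocked at chain node F ∈ conditioning set.
  P7: blocked at chain node F ∈ conditioning set.
{F, K, T} does not satisfy the backdoor criterion.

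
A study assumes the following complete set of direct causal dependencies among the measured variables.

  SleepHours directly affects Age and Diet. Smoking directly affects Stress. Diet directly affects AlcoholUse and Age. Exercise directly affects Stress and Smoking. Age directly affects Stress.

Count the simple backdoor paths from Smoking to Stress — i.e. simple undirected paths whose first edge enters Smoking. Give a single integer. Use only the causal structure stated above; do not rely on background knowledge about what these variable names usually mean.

1

A backdoor path from Smoking to Stress is any simple undirected path whose first edge points into Smoking (i.e. leaves Smoking via a parent).
Parents of Smoking: {Exercise}.
Enumerating:
  P1: Smoking <- Exercise -> Stress
That exhausts the simple backdoor paths. Count: 1.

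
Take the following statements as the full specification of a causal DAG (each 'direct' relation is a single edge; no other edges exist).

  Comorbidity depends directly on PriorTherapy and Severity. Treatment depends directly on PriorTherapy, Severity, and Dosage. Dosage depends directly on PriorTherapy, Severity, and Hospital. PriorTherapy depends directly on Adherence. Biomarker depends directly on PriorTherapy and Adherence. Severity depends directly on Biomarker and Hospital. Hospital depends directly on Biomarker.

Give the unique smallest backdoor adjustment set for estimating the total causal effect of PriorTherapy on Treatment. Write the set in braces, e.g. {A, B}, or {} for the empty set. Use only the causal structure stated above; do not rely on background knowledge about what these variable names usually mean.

{Adherence}

Variables eligible for adjustment (non-descendants of PriorTherapy, excluding PriorTherapy and Treatment): {Adherence}.
Backdoor paths from PriorTherapy to Treatment:
  P1: PriorTherapy <- Adherence -> Biomarker -> Hospital -> Severity -> Dosage -> Treatment
  P2: PriorTherapy <- Adherence -> Biomarker -> Hospital -> Severity -> Treatment
  P3: PriorTherapy <- Adherence -> Biomarker -> Hospital -> Dosage <- Severity -> Treatment
  P4: PriorTherapy <- Adherence -> Biomarker -> Hospital -> Dosage -> Treatment
  P5: PriorTherapy <- Adherence -> Biomarker -> Severity <- Hospital -> Dosage -> Treatment
  P6: PriorTherapy <- Adherence -> Biomarker -> Severity -> Dosage -> Treatment
  P7: PriorTherapy <- Adherence -> Biomarker -> Severity -> Treatment
The empty set is not sufficient: P1 (PriorTherapy <- Adherence -> Biomarker -> Hospital -> Severity -> Dosage -> Treatment) has no collider blocking it and no conditioned non-collider, so it is open.
Try {Adherence}:
  P1: blocked at fork node Adherence ∈ conditioning set.
  P2: blocked at fork node Adherence ∈ conditioning set.
  P3: blocked at fork node Adherence ∈ conditioning set.
  P4: blocked at fork node Adherence ∈ conditioning set.
  P5: blocked at fork node Adherence ∈ conditioning set.
  P6: blocked at fork node Adherence ∈ conditioning set.
  P7: blocked at fork node Adherence ∈ conditioning set.
{Adherence} contains no descendant of PriorTherapy and blocks every backdoor path.
{Adherence} is the unique smallest valid adjustment set.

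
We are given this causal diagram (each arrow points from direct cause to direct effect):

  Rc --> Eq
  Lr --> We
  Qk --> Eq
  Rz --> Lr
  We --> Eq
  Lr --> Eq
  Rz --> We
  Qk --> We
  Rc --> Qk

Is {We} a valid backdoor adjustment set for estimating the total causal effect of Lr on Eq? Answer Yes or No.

No

Backdoor paths from Lr to Eq (paths whose first edge points into Lr):
  P1: Lr <- Rz -> We <- Qk <- Rc -> Eq
  P2: Lr <- Rz -> We <- Qk -> Eq
  P3: Lr <- Rz -> We -> Eq
Condition 1 (no descendant of Lr in the set): FAILS — We is a descendant of Lr.
Condition 2 (every backdoor path blocked by {We}):
  P1: open — collider(s) We are conditioned on (or have a conditioned descendant) and no non-collider on the path is in the set.
  P2: open — collider(s) We are conditioned on (or have a conditioned descendant) and no non-collider on the path is in the set.
  P3: blocked at chain node We ∈ conditioning set.
{We} does not satisfy the backdoor criterion.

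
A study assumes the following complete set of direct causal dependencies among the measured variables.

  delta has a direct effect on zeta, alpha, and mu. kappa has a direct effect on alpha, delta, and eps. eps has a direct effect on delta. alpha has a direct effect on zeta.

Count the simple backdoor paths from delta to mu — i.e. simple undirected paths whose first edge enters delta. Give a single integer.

0

A backdoor path from delta to mu is any simple undirected path whose first edge points into delta (i.e. leaves delta via a parent).
Parents of delta: {eps, kappa}.
No simple path from any parent of delta reaches mu without revisiting delta, so there are no backdoor paths.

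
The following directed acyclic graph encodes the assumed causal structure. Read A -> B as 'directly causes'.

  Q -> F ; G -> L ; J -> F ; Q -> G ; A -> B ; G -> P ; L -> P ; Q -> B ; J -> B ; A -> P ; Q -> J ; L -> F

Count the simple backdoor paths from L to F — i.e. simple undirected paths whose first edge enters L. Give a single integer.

7

A backdoor path from L to F is any simple undirected path whose first edge points into L (i.e. leaves L via a parent).
Parents of L: {G}.
Enumerating:
  P1: L <- G <- Q -> J -> F
  P2: L <- G <- Q -> F
  P3: L <- G <- Q -> B <- J -> F
  P4: L <- G -> P <- A -> B <- Q -> J -> F
  P5: L <- G -> P <- A -> B <- Q -> F
  P6: L <- G -> P <- A -> B <- J <- Q -> F
  P7: L <- G -> P <- A -> B <- J -> F
That exhausts the simple backdoor paths. Count: 7.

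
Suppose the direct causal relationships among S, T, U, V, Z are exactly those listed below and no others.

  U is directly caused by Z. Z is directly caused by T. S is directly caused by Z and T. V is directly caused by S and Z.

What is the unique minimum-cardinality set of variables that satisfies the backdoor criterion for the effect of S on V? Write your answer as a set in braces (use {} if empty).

Variables eligible for adjustment (non-descendants of S, excluding S and V): {T, U, Z}.
Backdoor paths from S to V:
  P1: S <- T -> Z -> V
  P2: S <- Z -> V
The empty set is not sufficient: P1 (S <- T -> Z -> V) has no collider blocking it and no conditioned non-collider, so it is open.
Try {Z}:
  P1: blocked at chain node Z ∈ conditioning set.
  P2: blocked at fork node Z ∈ conditioning set.
{Z} contains no descendant of S and blocks every backdoor path.
No other singleton works — e.g. {T} leaves P2 open — so {Z} is the unique smallest valid adjustment set.

{Z}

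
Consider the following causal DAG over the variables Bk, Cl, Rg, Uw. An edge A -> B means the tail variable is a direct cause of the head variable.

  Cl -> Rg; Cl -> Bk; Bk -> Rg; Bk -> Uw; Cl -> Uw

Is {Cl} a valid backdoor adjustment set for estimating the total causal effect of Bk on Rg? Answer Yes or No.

Yes

Backdoor paths from Bk to Rg (paths whose first edge points into Bk):
  P1: Bk <- Cl -> Rg
Condition 1 (no descendant of Bk in the set): holds — descendants of Bk are {Rg, Uw}; none are in {Cl}.
Condition 2 (every backdoor path blocked by {Cl}):
  P1: blocked at fork node Cl ∈ conditioning set.
{Cl} satisfies the backdoor criterion.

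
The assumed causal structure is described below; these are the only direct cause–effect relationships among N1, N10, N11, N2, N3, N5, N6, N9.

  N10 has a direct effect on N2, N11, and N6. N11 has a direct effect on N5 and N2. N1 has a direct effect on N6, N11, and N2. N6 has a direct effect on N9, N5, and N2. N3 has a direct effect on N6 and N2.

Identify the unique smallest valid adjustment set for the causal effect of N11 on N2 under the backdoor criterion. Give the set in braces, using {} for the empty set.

Variables eligible for adjustment (non-descendants of N11, excluding N11 and N2): {N1, N10, N3, N6, N9}.
Backdoor paths from N11 to N2:
  P1: N11 <- N1 -> N6 <- N3 -> N2
  P2: N11 <- N1 -> N6 <- N10 -> N2
  P3: N11 <- N1 -> N6 -> N2
  P4: N11 <- N1 -> N2
  P5: N11 <- N10 -> N6 <- N1 -> N2
  P6: N11 <- N10 -> N6 <- N3 -> N2
  P7: N11 <- N10 -> N6 -> N2
  P8: N11 <- N10 -> N2
The empty set is not sufficient: P3 (N11 <- N1 -> N6 -> N2) has no collider blocking it and no conditioned non-collider, so it is open.
Try {N1, N10}:
  P1: blocked at fork node N1 ∈ conditioning set.
  P2: blocked at fork node N1 ∈ conditioning set.
  P3: blocked at fork node N1 ∈ conditioning set.
  P4: blocked at fork node N1 ∈ conditioning set.
  P5: blocked at fork node N10 ∈ conditioning set.
  P6: blocked at fork node N10 ∈ conditioning set.
  P7: blocked at fork node N10 ∈ conditioning set.
  P8: blocked at fork node N10 ∈ conditioning set.
{N1, N10} contains no descendant of N11 and blocks every backdoor path.
Every element of {N1, N10} is needed (dropping N1 leaves P3 open; dropping N10 leaves P7 open), so no proper subset is valid.
Among all size-2 subsets of the eligible variables, only {N1, N10} blocks every backdoor path, so it is the unique smallest valid adjustment set.

{N1, N10}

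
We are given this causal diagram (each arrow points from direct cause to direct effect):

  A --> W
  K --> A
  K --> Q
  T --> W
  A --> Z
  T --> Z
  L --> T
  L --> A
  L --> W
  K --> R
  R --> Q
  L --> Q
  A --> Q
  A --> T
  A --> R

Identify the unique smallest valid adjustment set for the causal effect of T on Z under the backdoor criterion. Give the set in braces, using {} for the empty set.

Variables eligible for adjustment (non-descendants of T, excluding T and Z): {A, K, L, Q, R}.
Backdoor paths from T to Z:
  P1: T <- L -> A -> Z
  P2: T <- L -> W <- A -> Z
  P3: T <- L -> Q <- K -> A -> Z
  P4: T <- L -> Q <- K -> R <- A -> Z
  P5: T <- L -> Q <- A -> Z
  P6: T <- L -> Q <- R <- K -> A -> Z
  P7: T <- L -> Q <- R <- A -> Z
  P8: T <- A -> Z
The empty set is not sufficient: P1 (T <- L -> A -> Z) has no collider blocking it and no conditioned non-collider, so it is open.
Try {A}:
  P1: blocked at chain node A ∈ conditioning set.
  P2: blocked at collider W (neither it nor any descendant is in the conditioning set).
  P3: blocked at collider Q (neither it nor any descendant is in the conditioning set).
  P4: blocked at collider Q (neither it nor any descendant is in the conditioning set).
  P5: blocked at collider Q (neither it nor any descendant is in the conditioning set).
  P6: blocked at collider Q (neither it nor any descendant is in the conditioning set).
  P7: blocked at collider Q (neither it nor any descendant is in the conditioning set).
  P8: blocked at fork node A ∈ conditioning set.
{A} contains no descendant of T and blocks every backdoor path.
No other singleton works — e.g. {L} leaves P8 open — so {A} is the unique smallest valid adjustment set.

{A}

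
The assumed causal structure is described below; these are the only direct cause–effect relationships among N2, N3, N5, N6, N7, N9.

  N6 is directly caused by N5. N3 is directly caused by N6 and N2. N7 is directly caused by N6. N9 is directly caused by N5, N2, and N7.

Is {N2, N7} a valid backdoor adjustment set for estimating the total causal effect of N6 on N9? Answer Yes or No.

Backdoor paths from N6 to N9 (paths whose first edge points into N6):
  P1: N6 <- N5 -> N9
Condition 1 (no descendant of N6 in the set): FAILS — N7 is a descendant of N6.
Condition 2 (every backdoor path blocked by {N2, N7}):
  P1: open — no interior node is in the conditioning set.
{N2, N7} does not satisfy the backdoor criterion.

No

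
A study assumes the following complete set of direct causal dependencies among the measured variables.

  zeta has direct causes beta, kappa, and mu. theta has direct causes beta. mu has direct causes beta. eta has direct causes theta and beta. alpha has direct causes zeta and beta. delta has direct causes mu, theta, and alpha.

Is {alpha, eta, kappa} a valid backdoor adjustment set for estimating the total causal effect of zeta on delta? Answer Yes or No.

No

Backdoor paths from zeta to delta (paths whose first edge points into zeta):
  P1: zeta <- beta -> theta -> delta
  P2: zeta <- beta -> mu -> delta
  P3: zeta <- beta -> alpha -> delta
  P4: zeta <- beta -> eta <- theta -> delta
  P5: zeta <- mu <- beta -> theta -> delta
  P6: zeta <- mu <- beta -> alpha -> delta
  P7: zeta <- mu <- beta -> eta <- theta -> delta
  P8: zeta <- mu -> delta
Condition 1 (no descendant of zeta in the set): FAILS — alpha is a descendant of zeta.
Condition 2 (every backdoor path blocked by {alpha, eta, kappa}):
  P1: open — no interior node is in the conditioning set.
  P2: open — no interior node is in the conditioning set.
  P3: blocked at chain node alpha ∈ conditioning set.
  P4: open — collider(s) eta are conditioned on (or have a conditioned descendant) and no non-collider on the path is in the set.
  P5: open — no interior node is in the conditioning set.
  P6: blocked at chain node alpha ∈ conditioning set.
  P7: open — collider(s) eta are conditioned on (or have a conditioned descendant) and no non-collider on the path is in the set.
  P8: open — no interior node is in the conditioning set.
{alpha, eta, kappa} does not satisfy the backdoor criterion.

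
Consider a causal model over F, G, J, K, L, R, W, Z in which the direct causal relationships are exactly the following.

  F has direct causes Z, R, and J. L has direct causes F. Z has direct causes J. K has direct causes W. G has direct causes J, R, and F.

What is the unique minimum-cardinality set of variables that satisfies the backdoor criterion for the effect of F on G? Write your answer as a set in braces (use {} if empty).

Variables eligible for adjustment (non-descendants of F, excluding F and G): {J, K, R, W, Z}.
Backdoor paths from F to G:
  P1: F <- R -> G
  P2: F <- J -> G
  P3: F <- Z <- J -> G
The empty set is not sufficient: P1 (F <- R -> G) has no collider blocking it and no conditioned non-collider, so it is open.
Try {J, R}:
  P1: blocked at fork node R ∈ conditioning set.
  P2: blocked at fork node J ∈ conditioning set.
  P3: blocked at fork node J ∈ conditioning set.
{J, R} contains no descendant of F and blocks every backdoor path.
Every element of {J, R} is needed (dropping J leaves P2 open; dropping R leaves P1 open), so no proper subset is valid.
Among all size-2 subsets of the eligible variables, only {J, R} blocks every backdoor path, so it is the unique smallest valid adjustment set.

{J, R}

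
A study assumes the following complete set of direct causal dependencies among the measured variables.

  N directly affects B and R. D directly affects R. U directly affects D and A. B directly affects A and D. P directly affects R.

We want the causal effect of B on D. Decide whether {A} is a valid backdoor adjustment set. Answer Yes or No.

No

Backdoor paths from B to D (paths whose first edge points into B):
  P1: B <- N -> R <- D
Condition 1 (no descendant of B in the set): FAILS — A is a descendant of B.
Condition 2 (every backdoor path blocked by {A}):
  P1: blocked at collider R (neither it nor any descendant is in the conditioning set).
{A} does not satisfy the backdoor criterion.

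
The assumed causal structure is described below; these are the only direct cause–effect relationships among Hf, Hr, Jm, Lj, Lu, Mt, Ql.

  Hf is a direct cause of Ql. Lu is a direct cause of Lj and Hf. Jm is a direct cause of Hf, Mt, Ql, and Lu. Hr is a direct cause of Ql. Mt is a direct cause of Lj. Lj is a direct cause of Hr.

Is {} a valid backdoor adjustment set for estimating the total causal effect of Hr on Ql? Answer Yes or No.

Backdoor paths from Hr to Ql (paths whose first edge points into Hr):
  P1: Hr <- Lj <- Lu <- Jm -> Hf -> Ql
  P2: Hr <- Lj <- Lu <- Jm -> Ql
  P3: Hr <- Lj <- Lu -> Hf <- Jm -> Ql
  P4: Hr <- Lj <- Lu -> Hf -> Ql
  P5: Hr <- Lj <- Mt <- Jm -> Lu -> Hf -> Ql
  P6: Hr <- Lj <- Mt <- Jm -> Hf -> Ql
  P7: Hr <- Lj <- Mt <- Jm -> Ql
Condition 1 (no descendant of Hr in the set): holds — descendants of Hr are {Ql}; none are in {}.
Condition 2 (every backdoor path blocked by {}):
  P1: open — no interior node is in the conditioning set.
  P2: open — no interior node is in the conditioning set.
  P3: blocked at collider Hf (neither it nor any descendant is in the conditioning set).
  P4: open — no interior node is in the conditioning set.
  P5: open — no interior node is in the conditioning set.
  P6: open — no interior node is in the conditioning set.
  P7: open — no interior node is in the conditioning set.
{} does not satisfy the backdoor criterion.

No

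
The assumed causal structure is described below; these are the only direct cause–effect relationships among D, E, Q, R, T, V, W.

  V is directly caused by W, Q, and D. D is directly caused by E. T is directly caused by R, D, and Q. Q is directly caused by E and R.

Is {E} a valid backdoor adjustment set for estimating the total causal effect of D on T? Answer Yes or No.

Backdoor paths from D to T (paths whose first edge points into D):
  P1: D <- E -> Q <- R -> T
  P2: D <- E -> Q -> T
Condition 1 (no descendant of D in the set): holds — descendants of D are {T, V}; none are in {E}.
Condition 2 (every backdoor path blocked by {E}):
  P1: blocked at fork node E ∈ conditioning set.
  P2: blocked at fork node E ∈ conditioning set.
{E} satisfies the backdoor criterion.

Yes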